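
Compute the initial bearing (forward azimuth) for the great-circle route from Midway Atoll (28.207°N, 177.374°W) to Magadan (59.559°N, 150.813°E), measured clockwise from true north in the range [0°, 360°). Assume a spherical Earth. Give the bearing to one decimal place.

Δλ = 150.813 − -177.374 = 328.187°; wrapped into (−180°, 180°]: -31.813°.
θ = atan2( sin Δλ · cos φ₂ , cos φ₁ · sin φ₂ − sin φ₁ · cos φ₂ · cos Δλ )
  = atan2(-0.26708, 0.55627) = -25.647° → normalised to [0°, 360°): 334.353°.

334.4°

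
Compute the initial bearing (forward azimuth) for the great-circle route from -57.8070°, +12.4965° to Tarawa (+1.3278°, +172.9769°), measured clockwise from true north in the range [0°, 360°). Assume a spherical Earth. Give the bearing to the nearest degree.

Δλ = 172.9769 − 12.4965 = 160.4804°.
θ = atan2( sin Δλ · cos φ₂ , cos φ₁ · sin φ₂ − sin φ₁ · cos φ₂ · cos Δλ )
  = atan2(0.33404, -0.78506) = 156.951° → normalised to [0°, 360°): 156.951°.

157°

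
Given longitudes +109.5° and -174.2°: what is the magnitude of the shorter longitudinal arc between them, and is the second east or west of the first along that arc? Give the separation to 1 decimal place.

76.3° east

Raw difference: -174.2 − 109.5 = -283.7°.
Normalise into (−180°, 180°]: -283.7° + 360° = 76.3°.
Positive ⇒ the second point lies to the east; separation 76.3°.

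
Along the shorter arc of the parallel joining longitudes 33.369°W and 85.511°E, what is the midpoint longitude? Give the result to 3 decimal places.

26.071°E

Signed shortest Δλ from -33.369° to +85.511° is +118.880°.
Midpoint longitude = -33.369° + (+118.880°)/2 = -33.369° + 59.440° = +26.071°.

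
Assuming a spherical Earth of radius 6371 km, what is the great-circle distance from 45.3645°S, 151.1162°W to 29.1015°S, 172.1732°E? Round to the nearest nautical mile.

Δλ = 172.1732 − -151.1162 = 323.2894°; wrapped into (−180°, 180°]: -36.7106°.
Δφ = -29.1015 − -45.3645 = 16.2630°.
a = sin²(Δφ/2) + cos φ₁ · cos φ₂ · sin²(Δλ/2) = 0.080886.
c = 2·atan2(√a, √(1−a)) = 0.57677 rad → d = 6371·c ≈ 3674.60 km ≈ 1984.12 nmi.

1984 nmi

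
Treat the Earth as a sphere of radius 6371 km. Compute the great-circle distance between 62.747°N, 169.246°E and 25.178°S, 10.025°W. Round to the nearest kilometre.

Δλ = -10.025 − 169.246 = -179.271°.
Δφ = -25.178 − 62.747 = -87.925°.
a = sin²(Δφ/2) + cos φ₁ · cos φ₂ · sin²(Δλ/2) = 0.896293.
c = 2·atan2(√a, √(1−a)) = 2.48583 rad → d = 6371·c ≈ 15837.25 km.

15837 km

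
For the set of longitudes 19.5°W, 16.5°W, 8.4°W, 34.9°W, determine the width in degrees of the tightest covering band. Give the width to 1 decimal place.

26.5°

Sort the longitudes: -34.9°, -19.5°, -16.5°, -8.4°.
Eastward gaps between consecutive values (wrapping around): 15.4°, 3.0°, 8.1°, 333.5°.
Largest gap = 333.5° ⇒ minimal covering band is its complement: 360° − 333.5° = 26.5°.
Band runs from -34.9° eastward to -8.4°.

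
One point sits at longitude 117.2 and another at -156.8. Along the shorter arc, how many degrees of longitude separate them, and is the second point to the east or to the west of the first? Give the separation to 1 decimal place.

Raw difference: -156.8 − 117.2 = -274.0°.
Normalise into (−180°, 180°]: -274.0° + 360° = 86.0°.
Positive ⇒ the second point lies to the east; separation 86.0°.

86.0° east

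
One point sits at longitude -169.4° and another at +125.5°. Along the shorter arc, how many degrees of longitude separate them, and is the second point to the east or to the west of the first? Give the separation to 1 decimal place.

Raw difference: 125.5 − -169.4 = 294.9°.
Normalise into (−180°, 180°]: 294.9° − 360° = -65.1°.
Negative ⇒ the second point lies to the west; separation 65.1°.

65.1° west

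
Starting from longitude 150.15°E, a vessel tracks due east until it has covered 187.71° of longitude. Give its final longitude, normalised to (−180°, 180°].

Start at +150.15°; shift +187.71° → +337.86°.
+337.86° lies outside (−180°, 180°]; subtract 360° → -22.14°.

22.14°W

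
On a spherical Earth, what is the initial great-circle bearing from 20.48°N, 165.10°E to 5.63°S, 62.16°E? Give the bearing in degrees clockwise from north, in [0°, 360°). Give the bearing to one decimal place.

269.2°

Δλ = 62.16 − 165.10 = -102.94°.
θ = atan2( sin Δλ · cos φ₂ , cos φ₁ · sin φ₂ − sin φ₁ · cos φ₂ · cos Δλ )
  = atan2(-0.96990, -0.01393) = -90.823° → normalised to [0°, 360°): 269.177°.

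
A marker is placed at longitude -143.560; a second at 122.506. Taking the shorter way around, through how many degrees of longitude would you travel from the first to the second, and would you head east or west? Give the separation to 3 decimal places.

Raw difference: 122.506 − -143.560 = 266.066°.
Normalise into (−180°, 180°]: 266.066° − 360° = -93.934°.
Negative ⇒ the second point lies to the west; separation 93.934°.

93.934° west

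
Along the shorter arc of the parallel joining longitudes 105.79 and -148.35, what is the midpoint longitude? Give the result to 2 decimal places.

Signed shortest Δλ from +105.79° to -148.35° is +105.86°.
Midpoint longitude = +105.79° + (+105.86°)/2 = +105.79° + 52.93° = +158.72°.
(The naïve average (+105.79 + -148.35)/2 = -21.28° is on the wrong side of the globe.)

+158.72°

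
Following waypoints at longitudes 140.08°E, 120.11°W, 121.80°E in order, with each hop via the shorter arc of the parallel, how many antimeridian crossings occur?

Leg 1: +140.08° → -120.11°, shortest Δλ = 99.81° (east) — crosses 180°.
Leg 2: -120.11° → +121.80°, shortest Δλ = -118.09° (west) — crosses 180°.
Total crossings: 2.

2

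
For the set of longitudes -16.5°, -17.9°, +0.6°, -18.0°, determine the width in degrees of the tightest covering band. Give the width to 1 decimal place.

18.6°

Sort the longitudes: -18.0°, -17.9°, -16.5°, +0.6°.
Eastward gaps between consecutive values (wrapping around): 0.1°, 1.4°, 17.1°, 341.4°.
Largest gap = 341.4° ⇒ minimal covering band is its complement: 360° − 341.4° = 18.6°.
Band runs from -18.0° eastward to +0.6°.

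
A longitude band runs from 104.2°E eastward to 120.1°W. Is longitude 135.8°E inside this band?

Band width going east from +104.2° to -120.1°: ((-120.1 − 104.2) mod 360) = 135.7°.
Offset of +135.8° east of the west edge: ((135.8 − 104.2) mod 360) = 31.6°.
31.6° ≤ 135.7° ⇒ inside.

Yes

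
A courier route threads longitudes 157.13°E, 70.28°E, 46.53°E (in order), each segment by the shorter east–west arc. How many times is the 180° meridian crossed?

0

Leg 1: +157.13° → +70.28°, shortest Δλ = -86.85° (west) — does not cross 180°.
Leg 2: +70.28° → +46.53°, shortest Δλ = -23.75° (west) — does not cross 180°.
Total crossings: 0.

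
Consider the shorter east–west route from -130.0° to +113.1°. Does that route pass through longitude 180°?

Naïve |113.1 − -130.0| = 243.1° > 180°, so the shorter arc goes the other way round — across 180°.
Signed shortest Δλ = ((113.1 − -130.0 + 180) mod 360) − 180 = -116.9°.
Going west by 116.9° from -130.0° passes through 180° before reaching +113.1°.

Yes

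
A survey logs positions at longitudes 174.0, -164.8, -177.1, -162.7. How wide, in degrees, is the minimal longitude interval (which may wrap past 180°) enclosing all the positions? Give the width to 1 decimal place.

Sort the longitudes: -177.1°, -164.8°, -162.7°, +174.0°.
Eastward gaps between consecutive values (wrapping around): 12.3°, 2.1°, 336.7°, 8.9°.
Largest gap = 336.7° ⇒ minimal covering band is its complement: 360° − 336.7° = 23.3°.
Band runs from +174.0° eastward to -162.7°, crossing the antimeridian.

23.3°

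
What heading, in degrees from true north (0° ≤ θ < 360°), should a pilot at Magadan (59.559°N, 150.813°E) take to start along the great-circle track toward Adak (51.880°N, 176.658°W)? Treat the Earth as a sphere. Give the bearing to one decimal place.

Δλ = -176.658 − 150.813 = -327.471°; wrapped into (−180°, 180°]: 32.529°.
θ = atan2( sin Δλ · cos φ₂ , cos φ₁ · sin φ₂ − sin φ₁ · cos φ₂ · cos Δλ )
  = atan2(0.33194, -0.05013) = 98.588° → normalised to [0°, 360°): 98.588°.

98.6°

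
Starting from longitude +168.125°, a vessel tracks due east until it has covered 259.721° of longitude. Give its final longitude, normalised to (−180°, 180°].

Start at +168.125°; shift +259.721° → +427.846°.
+427.846° lies outside (−180°, 180°]; subtract 360° → +67.846°.

+67.846°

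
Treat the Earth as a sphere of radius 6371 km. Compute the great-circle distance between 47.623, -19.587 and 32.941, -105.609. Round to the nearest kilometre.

7098 km

Δλ = -105.609 − -19.587 = -86.022°.
Δφ = 32.941 − 47.623 = -14.682°.
a = sin²(Δφ/2) + cos φ₁ · cos φ₂ · sin²(Δλ/2) = 0.279529.
c = 2·atan2(√a, √(1−a)) = 1.11415 rad → d = 6371·c ≈ 7098.24 km.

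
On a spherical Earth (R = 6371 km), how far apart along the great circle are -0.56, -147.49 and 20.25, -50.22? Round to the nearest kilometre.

Δλ = -50.22 − -147.49 = 97.27°.
Δφ = 20.25 − -0.56 = 20.81°.
a = sin²(Δφ/2) + cos φ₁ · cos φ₂ · sin²(Δλ/2) = 0.561050.
c = 2·atan2(√a, √(1−a)) = 1.69320 rad → d = 6371·c ≈ 10787.39 km.

10787 km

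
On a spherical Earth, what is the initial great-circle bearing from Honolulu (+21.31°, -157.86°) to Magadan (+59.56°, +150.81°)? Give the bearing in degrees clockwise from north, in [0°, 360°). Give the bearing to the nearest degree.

Δλ = 150.81 − -157.86 = 308.67°; wrapped into (−180°, 180°]: -51.33°.
θ = atan2( sin Δλ · cos φ₂ , cos φ₁ · sin φ₂ − sin φ₁ · cos φ₂ · cos Δλ )
  = atan2(-0.39556, 0.68817) = -29.890° → normalised to [0°, 360°): 330.110°.

330°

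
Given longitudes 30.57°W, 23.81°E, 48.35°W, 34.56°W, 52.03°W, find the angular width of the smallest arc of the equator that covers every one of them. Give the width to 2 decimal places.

Sort the longitudes: -52.03°, -48.35°, -34.56°, -30.57°, +23.81°.
Eastward gaps between consecutive values (wrapping around): 3.68°, 13.79°, 3.99°, 54.38°, 284.16°.
Largest gap = 284.16° ⇒ minimal covering band is its complement: 360° − 284.16° = 75.84°.
Band runs from -52.03° eastward to +23.81°.

75.84°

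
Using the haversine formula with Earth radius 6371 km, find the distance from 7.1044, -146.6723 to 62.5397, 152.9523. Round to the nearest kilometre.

Δλ = 152.9523 − -146.6723 = 299.6246°; wrapped into (−180°, 180°]: -60.3754°.
Δφ = 62.5397 − 7.1044 = 55.4353°.
a = sin²(Δφ/2) + cos φ₁ · cos φ₂ · sin²(Δλ/2) = 0.332031.
c = 2·atan2(√a, √(1−a)) = 1.22819 rad → d = 6371·c ≈ 7824.83 km.

7825 km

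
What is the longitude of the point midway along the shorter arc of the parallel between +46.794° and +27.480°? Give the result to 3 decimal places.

+37.137°

Signed shortest Δλ from +46.794° to +27.480° is -19.314°.
Midpoint longitude = +46.794° + (-19.314°)/2 = +46.794° − 9.657° = +37.137°.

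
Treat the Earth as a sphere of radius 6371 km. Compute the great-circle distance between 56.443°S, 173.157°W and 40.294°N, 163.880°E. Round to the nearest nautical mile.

Δλ = 163.880 − -173.157 = 337.037°; wrapped into (−180°, 180°]: -22.963°.
Δφ = 40.294 − -56.443 = 96.737°.
a = sin²(Δφ/2) + cos φ₁ · cos φ₂ · sin²(Δλ/2) = 0.575361.
c = 2·atan2(√a, √(1−a)) = 1.72210 rad → d = 6371·c ≈ 10971.47 km ≈ 5924.12 nmi.

5924 nmi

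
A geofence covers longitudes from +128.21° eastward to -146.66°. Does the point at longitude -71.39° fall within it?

Band width going east from +128.21° to -146.66°: ((-146.66 − 128.21) mod 360) = 85.13°.
Offset of -71.39° east of the west edge: ((-71.39 − 128.21) mod 360) = 160.40°.
160.40° > 85.13° ⇒ outside.

No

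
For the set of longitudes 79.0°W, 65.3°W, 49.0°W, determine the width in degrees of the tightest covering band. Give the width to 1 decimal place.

Sort the longitudes: -79.0°, -65.3°, -49.0°.
Eastward gaps between consecutive values (wrapping around): 13.7°, 16.3°, 330.0°.
Largest gap = 330.0° ⇒ minimal covering band is its complement: 360° − 330.0° = 30.0°.
Band runs from -79.0° eastward to -49.0°.

30.0°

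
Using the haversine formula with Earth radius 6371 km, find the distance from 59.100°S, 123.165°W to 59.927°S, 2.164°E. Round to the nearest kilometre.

Δλ = 2.164 − -123.165 = 125.329°.
Δφ = -59.927 − -59.100 = -0.827°.
a = sin²(Δφ/2) + cos φ₁ · cos φ₂ · sin²(Δλ/2) = 0.203126.
c = 2·atan2(√a, √(1−a)) = 0.93509 rad → d = 6371·c ≈ 5957.44 km.

5957 km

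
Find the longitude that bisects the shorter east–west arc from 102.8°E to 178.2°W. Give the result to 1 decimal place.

Signed shortest Δλ from +102.8° to -178.2° is +79.0°.
Midpoint longitude = +102.8° + (+79.0°)/2 = +102.8° + 39.5° = +142.3°.
(The naïve average (+102.8 + -178.2)/2 = -37.7° is on the wrong side of the globe.)

142.3°E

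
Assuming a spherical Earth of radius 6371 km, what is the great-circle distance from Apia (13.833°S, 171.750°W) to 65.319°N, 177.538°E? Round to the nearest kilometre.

Δλ = 177.538 − -171.750 = 349.288°; wrapped into (−180°, 180°]: -10.712°.
Δφ = 65.319 − -13.833 = 79.152°.
a = sin²(Δφ/2) + cos φ₁ · cos φ₂ · sin²(Δλ/2) = 0.409431.
c = 2·atan2(√a, √(1−a)) = 1.38865 rad → d = 6371·c ≈ 8847.10 km.

8847 km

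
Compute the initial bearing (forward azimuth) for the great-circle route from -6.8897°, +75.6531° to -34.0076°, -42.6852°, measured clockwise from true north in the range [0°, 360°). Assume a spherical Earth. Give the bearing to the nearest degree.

Δλ = -42.6852 − 75.6531 = -118.3383°.
θ = atan2( sin Δλ · cos φ₂ , cos φ₁ · sin φ₂ − sin φ₁ · cos φ₂ · cos Δλ )
  = atan2(-0.72962, -0.60247) = -129.547° → normalised to [0°, 360°): 230.453°.

230°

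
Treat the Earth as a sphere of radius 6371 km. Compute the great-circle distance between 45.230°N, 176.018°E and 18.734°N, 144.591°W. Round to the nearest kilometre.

Δλ = -144.591 − 176.018 = -320.609°; wrapped into (−180°, 180°]: 39.391°.
Δφ = 18.734 − 45.230 = -26.496°.
a = sin²(Δφ/2) + cos φ₁ · cos φ₂ · sin²(Δλ/2) = 0.128272.
c = 2·atan2(√a, √(1−a)) = 0.73257 rad → d = 6371·c ≈ 4667.22 km.

4667 km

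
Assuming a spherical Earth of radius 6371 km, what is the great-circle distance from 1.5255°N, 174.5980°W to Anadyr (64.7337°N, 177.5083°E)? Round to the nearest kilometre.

Δλ = 177.5083 − -174.5980 = 352.1063°; wrapped into (−180°, 180°]: -7.8937°.
Δφ = 64.7337 − 1.5255 = 63.2082°.
a = sin²(Δφ/2) + cos φ₁ · cos φ₂ · sin²(Δλ/2) = 0.276647.
c = 2·atan2(√a, √(1−a)) = 1.10772 rad → d = 6371·c ≈ 7057.25 km.

7057 km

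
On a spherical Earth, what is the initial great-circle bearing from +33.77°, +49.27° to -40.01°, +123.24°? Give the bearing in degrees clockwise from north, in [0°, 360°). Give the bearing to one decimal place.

Δλ = 123.24 − 49.27 = 73.97°.
θ = atan2( sin Δλ · cos φ₂ , cos φ₁ · sin φ₂ − sin φ₁ · cos φ₂ · cos Δλ )
  = atan2(0.73615, -0.65201) = 131.531° → normalised to [0°, 360°): 131.531°.

131.5°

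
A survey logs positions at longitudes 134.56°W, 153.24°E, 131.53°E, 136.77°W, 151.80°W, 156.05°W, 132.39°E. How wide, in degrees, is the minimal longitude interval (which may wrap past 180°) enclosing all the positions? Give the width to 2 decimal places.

Sort the longitudes: -156.05°, -151.80°, -136.77°, -134.56°, +131.53°, +132.39°, +153.24°.
Eastward gaps between consecutive values (wrapping around): 4.25°, 15.03°, 2.21°, 266.09°, 0.86°, 20.85°, 50.71°.
Largest gap = 266.09° ⇒ minimal covering band is its complement: 360° − 266.09° = 93.91°.
Band runs from +131.53° eastward to -134.56°, crossing the antimeridian.

93.91°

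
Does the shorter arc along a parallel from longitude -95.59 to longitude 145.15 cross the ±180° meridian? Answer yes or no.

Naïve |145.15 − -95.59| = 240.74° > 180°, so the shorter arc goes the other way round — across 180°.
Signed shortest Δλ = ((145.15 − -95.59 + 180) mod 360) − 180 = -119.26°.
Going west by 119.26° from -95.59° passes through 180° before reaching +145.15°.

Yes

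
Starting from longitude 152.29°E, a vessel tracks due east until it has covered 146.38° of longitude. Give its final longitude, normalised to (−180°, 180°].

61.33°W

Start at +152.29°; shift +146.38° → +298.67°.
+298.67° lies outside (−180°, 180°]; subtract 360° → -61.33°.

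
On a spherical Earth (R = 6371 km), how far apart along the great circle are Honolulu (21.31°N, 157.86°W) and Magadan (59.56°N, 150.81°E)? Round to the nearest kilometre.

Δλ = 150.81 − -157.86 = 308.67°; wrapped into (−180°, 180°]: -51.33°.
Δφ = 59.56 − 21.31 = 38.25°.
a = sin²(Δφ/2) + cos φ₁ · cos φ₂ · sin²(Δλ/2) = 0.195880.
c = 2·atan2(√a, √(1−a)) = 0.91695 rad → d = 6371·c ≈ 5841.92 km.

5842 km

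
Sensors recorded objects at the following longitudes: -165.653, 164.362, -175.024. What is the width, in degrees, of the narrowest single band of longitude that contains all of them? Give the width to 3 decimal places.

Sort the longitudes: -175.024°, -165.653°, +164.362°.
Eastward gaps between consecutive values (wrapping around): 9.371°, 330.015°, 20.614°.
Largest gap = 330.015° ⇒ minimal covering band is its complement: 360° − 330.015° = 29.985°.
Band runs from +164.362° eastward to -165.653°, crossing the antimeridian.

29.985°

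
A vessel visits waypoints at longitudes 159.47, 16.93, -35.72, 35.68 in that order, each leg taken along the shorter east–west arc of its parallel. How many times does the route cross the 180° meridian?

0

Leg 1: +159.47° → +16.93°, shortest Δλ = -142.54° (west) — does not cross 180°.
Leg 2: +16.93° → -35.72°, shortest Δλ = -52.65° (west) — does not cross 180°.
Leg 3: -35.72° → +35.68°, shortest Δλ = 71.4° (east) — does not cross 180°.
Total crossings: 0.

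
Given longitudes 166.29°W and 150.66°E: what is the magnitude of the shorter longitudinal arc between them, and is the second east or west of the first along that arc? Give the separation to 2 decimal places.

Raw difference: 150.66 − -166.29 = 316.95°.
Normalise into (−180°, 180°]: 316.95° − 360° = -43.05°.
Negative ⇒ the second point lies to the west; separation 43.05°.

43.05° west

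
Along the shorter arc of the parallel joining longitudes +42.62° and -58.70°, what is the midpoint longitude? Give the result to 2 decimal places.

-8.04°

Signed shortest Δλ from +42.62° to -58.70° is -101.32°.
Midpoint longitude = +42.62° + (-101.32°)/2 = +42.62° − 50.66° = -8.04°.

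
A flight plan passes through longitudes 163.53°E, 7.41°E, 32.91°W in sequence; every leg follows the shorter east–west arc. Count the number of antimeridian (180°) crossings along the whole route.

Leg 1: +163.53° → +7.41°, shortest Δλ = -156.12° (west) — does not cross 180°.
Leg 2: +7.41° → -32.91°, shortest Δλ = -40.32° (west) — does not cross 180°.
Total crossings: 0.

0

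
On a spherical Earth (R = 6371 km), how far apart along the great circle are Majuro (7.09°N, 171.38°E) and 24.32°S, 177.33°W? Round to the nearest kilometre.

3701 km

Δλ = -177.33 − 171.38 = -348.71°; wrapped into (−180°, 180°]: 11.29°.
Δφ = -24.32 − 7.09 = -31.41°.
a = sin²(Δφ/2) + cos φ₁ · cos φ₂ · sin²(Δλ/2) = 0.082020.
c = 2·atan2(√a, √(1−a)) = 0.58092 rad → d = 6371·c ≈ 3701.01 km.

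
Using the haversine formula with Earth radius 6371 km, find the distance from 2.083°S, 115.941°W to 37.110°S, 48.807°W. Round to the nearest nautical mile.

Δλ = -48.807 − -115.941 = 67.134°.
Δφ = -37.110 − -2.083 = -35.027°.
a = sin²(Δφ/2) + cos φ₁ · cos φ₂ · sin²(Δλ/2) = 0.334196.
c = 2·atan2(√a, √(1−a)) = 1.23279 rad → d = 6371·c ≈ 7854.10 km ≈ 4240.88 nmi.

4241 nmi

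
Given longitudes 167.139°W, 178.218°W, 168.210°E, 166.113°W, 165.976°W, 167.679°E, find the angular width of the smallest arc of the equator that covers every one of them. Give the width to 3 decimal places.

Sort the longitudes: -178.218°, -167.139°, -166.113°, -165.976°, +167.679°, +168.210°.
Eastward gaps between consecutive values (wrapping around): 11.079°, 1.026°, 0.137°, 333.655°, 0.531°, 13.572°.
Largest gap = 333.655° ⇒ minimal covering band is its complement: 360° − 333.655° = 26.345°.
Band runs from +167.679° eastward to -165.976°, crossing the antimeridian.

26.345°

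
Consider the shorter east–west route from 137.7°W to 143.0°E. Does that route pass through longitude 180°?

Naïve |143.0 − -137.7| = 280.7° > 180°, so the shorter arc goes the other way round — across 180°.
Signed shortest Δλ = ((143.0 − -137.7 + 180) mod 360) − 180 = -79.3°.
Going west by 79.3° from -137.7° passes through 180° before reaching +143.0°.

Yes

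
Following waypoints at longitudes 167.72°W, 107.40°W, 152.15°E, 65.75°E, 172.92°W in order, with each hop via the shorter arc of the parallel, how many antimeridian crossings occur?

Leg 1: -167.72° → -107.40°, shortest Δλ = 60.32° (east) — does not cross 180°.
Leg 2: -107.40° → +152.15°, shortest Δλ = -100.45° (west) — crosses 180°.
Leg 3: +152.15° → +65.75°, shortest Δλ = -86.4° (west) — does not cross 180°.
Leg 4: +65.75° → -172.92°, shortest Δλ = 121.33° (east) — crosses 180°.
Total crossings: 2.

2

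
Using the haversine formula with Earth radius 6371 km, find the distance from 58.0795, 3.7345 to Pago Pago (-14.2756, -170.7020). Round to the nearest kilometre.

Δλ = -170.7020 − 3.7345 = -174.4365°.
Δφ = -14.2756 − 58.0795 = -72.3551°.
a = sin²(Δφ/2) + cos φ₁ · cos φ₂ · sin²(Δλ/2) = 0.859650.
c = 2·atan2(√a, √(1−a)) = 2.37359 rad → d = 6371·c ≈ 15122.14 km.

15122 km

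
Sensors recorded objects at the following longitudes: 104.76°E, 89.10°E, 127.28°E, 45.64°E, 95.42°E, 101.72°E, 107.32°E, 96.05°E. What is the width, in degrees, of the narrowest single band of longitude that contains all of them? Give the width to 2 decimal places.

81.64°

Sort the longitudes: +45.64°, +89.10°, +95.42°, +96.05°, +101.72°, +104.76°, +107.32°, +127.28°.
Eastward gaps between consecutive values (wrapping around): 43.46°, 6.32°, 0.63°, 5.67°, 3.04°, 2.56°, 19.96°, 278.36°.
Largest gap = 278.36° ⇒ minimal covering band is its complement: 360° − 278.36° = 81.64°.
Band runs from +45.64° eastward to +127.28°.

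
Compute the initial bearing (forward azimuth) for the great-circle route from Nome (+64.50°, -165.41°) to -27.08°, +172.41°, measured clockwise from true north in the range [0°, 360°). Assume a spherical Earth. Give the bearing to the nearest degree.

Δλ = 172.41 − -165.41 = 337.82°; wrapped into (−180°, 180°]: -22.18°.
θ = atan2( sin Δλ · cos φ₂ , cos φ₁ · sin φ₂ − sin φ₁ · cos φ₂ · cos Δλ )
  = atan2(-0.33613, -0.94015) = -160.327° → normalised to [0°, 360°): 199.673°.

200°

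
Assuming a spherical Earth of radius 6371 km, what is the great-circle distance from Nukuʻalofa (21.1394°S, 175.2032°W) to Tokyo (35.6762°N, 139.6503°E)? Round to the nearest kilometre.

Δλ = 139.6503 − -175.2032 = 314.8535°; wrapped into (−180°, 180°]: -45.1465°.
Δφ = 35.6762 − -21.1394 = 56.8156°.
a = sin²(Δφ/2) + cos φ₁ · cos φ₂ · sin²(Δλ/2) = 0.337975.
c = 2·atan2(√a, √(1−a)) = 1.24079 rad → d = 6371·c ≈ 7905.07 km.

7905 km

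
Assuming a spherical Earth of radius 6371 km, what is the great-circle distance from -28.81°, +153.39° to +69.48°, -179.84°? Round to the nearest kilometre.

Δλ = -179.84 − 153.39 = -333.23°; wrapped into (−180°, 180°]: 26.77°.
Δφ = 69.48 − -28.81 = 98.29°.
a = sin²(Δφ/2) + cos φ₁ · cos φ₂ · sin²(Δλ/2) = 0.588551.
c = 2·atan2(√a, √(1−a)) = 1.74884 rad → d = 6371·c ≈ 11141.85 km.

11142 km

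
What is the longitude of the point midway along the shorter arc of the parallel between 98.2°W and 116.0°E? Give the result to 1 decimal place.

Signed shortest Δλ from -98.2° to +116.0° is -145.8°.
Midpoint longitude = -98.2° + (-145.8°)/2 = -98.2° − 72.9° = -171.1°.
(The naïve average (-98.2 + +116.0)/2 = 8.9° is on the wrong side of the globe.)

171.1°W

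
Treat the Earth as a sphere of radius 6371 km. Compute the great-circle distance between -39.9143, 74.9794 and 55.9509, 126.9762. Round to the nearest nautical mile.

6334 nmi

Δλ = 126.9762 − 74.9794 = 51.9968°.
Δφ = 55.9509 − -39.9143 = 95.8652°.
a = sin²(Δφ/2) + cos φ₁ · cos φ₂ · sin²(Δλ/2) = 0.633612.
c = 2·atan2(√a, √(1−a)) = 1.84131 rad → d = 6371·c ≈ 11730.96 km ≈ 6334.21 nmi.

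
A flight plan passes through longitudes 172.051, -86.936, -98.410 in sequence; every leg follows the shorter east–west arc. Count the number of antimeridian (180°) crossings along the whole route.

Leg 1: +172.051° → -86.936°, shortest Δλ = 101.013° (east) — crosses 180°.
Leg 2: -86.936° → -98.410°, shortest Δλ = -11.474° (west) — does not cross 180°.
Total crossings: 1.

1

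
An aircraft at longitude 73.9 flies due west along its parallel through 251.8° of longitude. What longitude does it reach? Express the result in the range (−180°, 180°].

-177.9°

Start at +73.9°; shift −251.8° → -177.9°.
-177.9° already lies in (−180°, 180°].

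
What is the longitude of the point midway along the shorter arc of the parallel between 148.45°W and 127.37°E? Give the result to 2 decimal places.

Signed shortest Δλ from -148.45° to +127.37° is -84.18°.
Midpoint longitude = -148.45° + (-84.18°)/2 = -148.45° − 42.09° = -190.54°.
Normalise into (−180°, 180°]: +169.46°.
(The naïve average (-148.45 + +127.37)/2 = -10.54° is on the wrong side of the globe.)

169.46°E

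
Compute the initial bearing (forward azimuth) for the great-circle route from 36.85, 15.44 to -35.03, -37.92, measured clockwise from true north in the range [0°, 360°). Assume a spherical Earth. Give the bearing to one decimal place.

221.1°

Δλ = -37.92 − 15.44 = -53.36°.
θ = atan2( sin Δλ · cos φ₂ , cos φ₁ · sin φ₂ − sin φ₁ · cos φ₂ · cos Δλ )
  = atan2(-0.65705, -0.75240) = -138.870° → normalised to [0°, 360°): 221.130°.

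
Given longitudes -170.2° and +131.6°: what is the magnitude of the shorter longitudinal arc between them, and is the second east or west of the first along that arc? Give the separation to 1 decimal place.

58.2° west

Raw difference: 131.6 − -170.2 = 301.8°.
Normalise into (−180°, 180°]: 301.8° − 360° = -58.2°.
Negative ⇒ the second point lies to the west; separation 58.2°.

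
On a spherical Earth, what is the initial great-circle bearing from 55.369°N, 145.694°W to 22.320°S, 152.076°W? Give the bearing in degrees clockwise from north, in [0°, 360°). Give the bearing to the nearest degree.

186°

Δλ = -152.076 − -145.694 = -6.382°.
θ = atan2( sin Δλ · cos φ₂ , cos φ₁ · sin φ₂ − sin φ₁ · cos φ₂ · cos Δλ )
  = atan2(-0.10283, -0.97229) = -173.963° → normalised to [0°, 360°): 186.037°.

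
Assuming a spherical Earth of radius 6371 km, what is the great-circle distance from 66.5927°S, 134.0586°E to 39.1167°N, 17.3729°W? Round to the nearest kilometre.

16476 km

Δλ = -17.3729 − 134.0586 = -151.4315°.
Δφ = 39.1167 − -66.5927 = 105.7094°.
a = sin²(Δφ/2) + cos φ₁ · cos φ₂ · sin²(Δλ/2) = 0.924838.
c = 2·atan2(√a, √(1−a)) = 2.58617 rad → d = 6371·c ≈ 16476.48 km.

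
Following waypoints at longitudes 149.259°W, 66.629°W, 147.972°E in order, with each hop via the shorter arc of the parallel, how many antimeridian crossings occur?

1

Leg 1: -149.259° → -66.629°, shortest Δλ = 82.63° (east) — does not cross 180°.
Leg 2: -66.629° → +147.972°, shortest Δλ = -145.399° (west) — crosses 180°.
Total crossings: 1.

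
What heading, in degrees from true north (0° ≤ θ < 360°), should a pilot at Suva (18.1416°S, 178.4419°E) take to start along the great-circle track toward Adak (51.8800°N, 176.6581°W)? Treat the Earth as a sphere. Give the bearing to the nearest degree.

3°

Δλ = -176.6581 − 178.4419 = -355.1000°; wrapped into (−180°, 180°]: 4.9000°.
θ = atan2( sin Δλ · cos φ₂ , cos φ₁ · sin φ₂ − sin φ₁ · cos φ₂ · cos Δλ )
  = atan2(0.05273, 0.93912) = 3.214° → normalised to [0°, 360°): 3.214°.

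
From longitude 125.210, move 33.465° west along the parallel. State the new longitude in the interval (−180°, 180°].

+91.745°

Start at +125.210°; shift −33.465° → +91.745°.
+91.745° already lies in (−180°, 180°].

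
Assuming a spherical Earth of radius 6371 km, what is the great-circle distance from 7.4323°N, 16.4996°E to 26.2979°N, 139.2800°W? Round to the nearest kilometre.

15443 km

Δλ = -139.2800 − 16.4996 = -155.7796°.
Δφ = 26.2979 − 7.4323 = 18.8656°.
a = sin²(Δφ/2) + cos φ₁ · cos φ₂ · sin²(Δλ/2) = 0.876705.
c = 2·atan2(√a, √(1−a)) = 2.42403 rad → d = 6371·c ≈ 15443.48 km.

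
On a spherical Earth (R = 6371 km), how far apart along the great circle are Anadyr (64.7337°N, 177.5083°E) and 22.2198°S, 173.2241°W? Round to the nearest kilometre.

9702 km

Δλ = -173.2241 − 177.5083 = -350.7324°; wrapped into (−180°, 180°]: 9.2676°.
Δφ = -22.2198 − 64.7337 = -86.9535°.
a = sin²(Δφ/2) + cos φ₁ · cos φ₂ · sin²(Δλ/2) = 0.476006.
c = 2·atan2(√a, √(1−a)) = 1.52279 rad → d = 6371·c ≈ 9701.69 km.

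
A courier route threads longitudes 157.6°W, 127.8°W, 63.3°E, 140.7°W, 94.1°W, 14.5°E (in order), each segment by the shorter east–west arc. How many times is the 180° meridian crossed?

Leg 1: -157.6° → -127.8°, shortest Δλ = 29.8° (east) — does not cross 180°.
Leg 2: -127.8° → +63.3°, shortest Δλ = -168.9° (west) — crosses 180°.
Leg 3: +63.3° → -140.7°, shortest Δλ = 156.0° (east) — crosses 180°.
Leg 4: -140.7° → -94.1°, shortest Δλ = 46.6° (east) — does not cross 180°.
Leg 5: -94.1° → +14.5°, shortest Δλ = 108.6° (east) — does not cross 180°.
Total crossings: 2.

2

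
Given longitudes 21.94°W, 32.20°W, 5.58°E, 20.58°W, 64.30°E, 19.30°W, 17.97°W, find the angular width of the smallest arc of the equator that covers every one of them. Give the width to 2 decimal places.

Sort the longitudes: -32.20°, -21.94°, -20.58°, -19.30°, -17.97°, +5.58°, +64.30°.
Eastward gaps between consecutive values (wrapping around): 10.26°, 1.36°, 1.28°, 1.33°, 23.55°, 58.72°, 263.50°.
Largest gap = 263.50° ⇒ minimal covering band is its complement: 360° − 263.50° = 96.50°.
Band runs from -32.20° eastward to +64.30°.

96.50°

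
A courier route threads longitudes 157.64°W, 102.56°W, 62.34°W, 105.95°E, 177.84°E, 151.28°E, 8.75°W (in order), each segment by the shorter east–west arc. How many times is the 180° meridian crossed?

0

Leg 1: -157.64° → -102.56°, shortest Δλ = 55.08° (east) — does not cross 180°.
Leg 2: -102.56° → -62.34°, shortest Δλ = 40.22° (east) — does not cross 180°.
Leg 3: -62.34° → +105.95°, shortest Δλ = 168.29° (east) — does not cross 180°.
Leg 4: +105.95° → +177.84°, shortest Δλ = 71.89° (east) — does not cross 180°.
Leg 5: +177.84° → +151.28°, shortest Δλ = -26.56° (west) — does not cross 180°.
Leg 6: +151.28° → -8.75°, shortest Δλ = -160.03° (west) — does not cross 180°.
Total crossings: 0.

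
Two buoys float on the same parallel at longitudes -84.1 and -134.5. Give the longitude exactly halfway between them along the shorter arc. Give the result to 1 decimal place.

Signed shortest Δλ from -84.1° to -134.5° is -50.4°.
Midpoint longitude = -84.1° + (-50.4°)/2 = -84.1° − 25.2° = -109.3°.

-109.3°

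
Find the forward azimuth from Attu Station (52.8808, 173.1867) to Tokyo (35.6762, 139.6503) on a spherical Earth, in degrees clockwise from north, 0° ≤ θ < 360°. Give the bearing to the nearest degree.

247°

Δλ = 139.6503 − 173.1867 = -33.5364°.
θ = atan2( sin Δλ · cos φ₂ , cos φ₁ · sin φ₂ − sin φ₁ · cos φ₂ · cos Δλ )
  = atan2(-0.44878, -0.18796) = -112.725° → normalised to [0°, 360°): 247.275°.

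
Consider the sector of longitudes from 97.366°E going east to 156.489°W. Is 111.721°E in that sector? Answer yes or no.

Yes

Band width going east from +97.366° to -156.489°: ((-156.489 − 97.366) mod 360) = 106.145°.
Offset of +111.721° east of the west edge: ((111.721 − 97.366) mod 360) = 14.355°.
14.355° ≤ 106.145° ⇒ inside.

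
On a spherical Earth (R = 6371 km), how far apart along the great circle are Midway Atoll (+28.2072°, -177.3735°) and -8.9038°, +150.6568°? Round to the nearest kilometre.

Δλ = 150.6568 − -177.3735 = 328.0303°; wrapped into (−180°, 180°]: -31.9697°.
Δφ = -8.9038 − 28.2072 = -37.1110°.
a = sin²(Δφ/2) + cos φ₁ · cos φ₂ · sin²(Δλ/2) = 0.167291.
c = 2·atan2(√a, √(1−a)) = 0.84274 rad → d = 6371·c ≈ 5369.11 km.

5369 km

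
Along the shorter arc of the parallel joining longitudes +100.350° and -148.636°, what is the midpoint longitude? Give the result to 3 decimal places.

+155.857°

Signed shortest Δλ from +100.350° to -148.636° is +111.014°.
Midpoint longitude = +100.350° + (+111.014°)/2 = +100.350° + 55.507° = +155.857°.
(The naïve average (+100.350 + -148.636)/2 = -24.143° is on the wrong side of the globe.)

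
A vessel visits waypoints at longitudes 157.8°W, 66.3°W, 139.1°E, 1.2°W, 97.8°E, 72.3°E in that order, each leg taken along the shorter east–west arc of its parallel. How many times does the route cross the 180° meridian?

Leg 1: -157.8° → -66.3°, shortest Δλ = 91.5° (east) — does not cross 180°.
Leg 2: -66.3° → +139.1°, shortest Δλ = -154.6° (west) — crosses 180°.
Leg 3: +139.1° → -1.2°, shortest Δλ = -140.3° (west) — does not cross 180°.
Leg 4: -1.2° → +97.8°, shortest Δλ = 99.0° (east) — does not cross 180°.
Leg 5: +97.8° → +72.3°, shortest Δλ = -25.5° (west) — does not cross 180°.
Total crossings: 1.

1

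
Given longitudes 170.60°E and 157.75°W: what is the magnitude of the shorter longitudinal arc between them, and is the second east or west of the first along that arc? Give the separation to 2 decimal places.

31.65° east

Raw difference: -157.75 − 170.60 = -328.35°.
Normalise into (−180°, 180°]: -328.35° + 360° = 31.65°.
Positive ⇒ the second point lies to the east; separation 31.65°.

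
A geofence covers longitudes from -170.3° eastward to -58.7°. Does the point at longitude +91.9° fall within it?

No

Band width going east from -170.3° to -58.7°: ((-58.7 − -170.3) mod 360) = 111.6°.
Offset of +91.9° east of the west edge: ((91.9 − -170.3) mod 360) = 262.2°.
262.2° > 111.6° ⇒ outside.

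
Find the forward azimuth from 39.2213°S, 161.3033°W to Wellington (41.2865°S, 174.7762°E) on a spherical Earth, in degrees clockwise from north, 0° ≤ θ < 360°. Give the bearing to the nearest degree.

256°

Δλ = 174.7762 − -161.3033 = 336.0795°; wrapped into (−180°, 180°]: -23.9205°.
θ = atan2( sin Δλ · cos φ₂ , cos φ₁ · sin φ₂ − sin φ₁ · cos φ₂ · cos Δλ )
  = atan2(-0.30468, -0.07685) = -104.156° → normalised to [0°, 360°): 255.844°.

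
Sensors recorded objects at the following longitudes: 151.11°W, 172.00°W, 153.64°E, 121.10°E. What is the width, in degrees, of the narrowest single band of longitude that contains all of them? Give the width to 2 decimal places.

Sort the longitudes: -172.00°, -151.11°, +121.10°, +153.64°.
Eastward gaps between consecutive values (wrapping around): 20.89°, 272.21°, 32.54°, 34.36°.
Largest gap = 272.21° ⇒ minimal covering band is its complement: 360° − 272.21° = 87.79°.
Band runs from +121.10° eastward to -151.11°, crossing the antimeridian.

87.79°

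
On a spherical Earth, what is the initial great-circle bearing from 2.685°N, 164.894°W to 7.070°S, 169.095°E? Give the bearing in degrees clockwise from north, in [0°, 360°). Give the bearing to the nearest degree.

249°

Δλ = 169.095 − -164.894 = 333.989°; wrapped into (−180°, 180°]: -26.011°.
θ = atan2( sin Δλ · cos φ₂ , cos φ₁ · sin φ₂ − sin φ₁ · cos φ₂ · cos Δλ )
  = atan2(-0.43521, -0.16473) = -110.732° → normalised to [0°, 360°): 249.268°.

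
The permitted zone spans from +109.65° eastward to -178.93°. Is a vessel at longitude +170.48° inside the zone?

Band width going east from +109.65° to -178.93°: ((-178.93 − 109.65) mod 360) = 71.42°.
Offset of +170.48° east of the west edge: ((170.48 − 109.65) mod 360) = 60.83°.
60.83° ≤ 71.42° ⇒ inside.

Yes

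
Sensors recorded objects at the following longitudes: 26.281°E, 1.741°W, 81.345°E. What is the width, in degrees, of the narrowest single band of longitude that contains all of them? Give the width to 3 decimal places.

83.086°

Sort the longitudes: -1.741°, +26.281°, +81.345°.
Eastward gaps between consecutive values (wrapping around): 28.022°, 55.064°, 276.914°.
Largest gap = 276.914° ⇒ minimal covering band is its complement: 360° − 276.914° = 83.086°.
Band runs from -1.741° eastward to +81.345°.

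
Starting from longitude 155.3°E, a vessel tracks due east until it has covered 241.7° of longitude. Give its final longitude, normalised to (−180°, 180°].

37.0°E

Start at +155.3°; shift +241.7° → +397.0°.
+397.0° lies outside (−180°, 180°]; subtract 360° → +37.0°.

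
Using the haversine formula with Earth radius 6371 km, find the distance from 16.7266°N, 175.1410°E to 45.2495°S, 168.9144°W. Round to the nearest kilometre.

7077 km

Δλ = -168.9144 − 175.1410 = -344.0554°; wrapped into (−180°, 180°]: 15.9446°.
Δφ = -45.2495 − 16.7266 = -61.9761°.
a = sin²(Δφ/2) + cos φ₁ · cos φ₂ · sin²(Δλ/2) = 0.278050.
c = 2·atan2(√a, √(1−a)) = 1.11085 rad → d = 6371·c ≈ 7077.22 km.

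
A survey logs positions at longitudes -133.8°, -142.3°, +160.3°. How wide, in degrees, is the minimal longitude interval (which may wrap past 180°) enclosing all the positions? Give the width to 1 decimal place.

65.9°

Sort the longitudes: -142.3°, -133.8°, +160.3°.
Eastward gaps between consecutive values (wrapping around): 8.5°, 294.1°, 57.4°.
Largest gap = 294.1° ⇒ minimal covering band is its complement: 360° − 294.1° = 65.9°.
Band runs from +160.3° eastward to -133.8°, crossing the antimeridian.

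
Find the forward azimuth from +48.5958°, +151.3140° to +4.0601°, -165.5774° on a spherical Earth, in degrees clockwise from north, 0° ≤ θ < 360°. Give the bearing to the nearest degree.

126°

Δλ = -165.5774 − 151.3140 = -316.8914°; wrapped into (−180°, 180°]: 43.1086°.
θ = atan2( sin Δλ · cos φ₂ , cos φ₁ · sin φ₂ − sin φ₁ · cos φ₂ · cos Δλ )
  = atan2(0.68167, -0.49939) = 126.226° → normalised to [0°, 360°): 126.226°.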